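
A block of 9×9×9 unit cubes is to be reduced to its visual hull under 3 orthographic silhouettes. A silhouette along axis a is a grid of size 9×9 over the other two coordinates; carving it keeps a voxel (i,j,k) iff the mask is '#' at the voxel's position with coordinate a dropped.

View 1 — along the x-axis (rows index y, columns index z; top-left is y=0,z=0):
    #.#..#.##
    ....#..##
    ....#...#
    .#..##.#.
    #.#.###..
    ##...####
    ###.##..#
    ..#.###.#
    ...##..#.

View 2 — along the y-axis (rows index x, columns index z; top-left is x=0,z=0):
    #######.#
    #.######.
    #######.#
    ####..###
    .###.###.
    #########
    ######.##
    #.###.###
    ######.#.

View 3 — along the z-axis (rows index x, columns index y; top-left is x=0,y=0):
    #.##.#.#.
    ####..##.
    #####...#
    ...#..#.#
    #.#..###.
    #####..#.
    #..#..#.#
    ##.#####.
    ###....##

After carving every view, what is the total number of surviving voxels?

initial block: 9^3 = 729
  1. axis=0 (YZ plane), |mask|=39  ⇒  voxels=351
  2. axis=1 (XZ plane), |mask|=67  ⇒  voxels=281
  3. axis=2 (XY plane), |mask|=47  ⇒  voxels=156

|visual hull| = 156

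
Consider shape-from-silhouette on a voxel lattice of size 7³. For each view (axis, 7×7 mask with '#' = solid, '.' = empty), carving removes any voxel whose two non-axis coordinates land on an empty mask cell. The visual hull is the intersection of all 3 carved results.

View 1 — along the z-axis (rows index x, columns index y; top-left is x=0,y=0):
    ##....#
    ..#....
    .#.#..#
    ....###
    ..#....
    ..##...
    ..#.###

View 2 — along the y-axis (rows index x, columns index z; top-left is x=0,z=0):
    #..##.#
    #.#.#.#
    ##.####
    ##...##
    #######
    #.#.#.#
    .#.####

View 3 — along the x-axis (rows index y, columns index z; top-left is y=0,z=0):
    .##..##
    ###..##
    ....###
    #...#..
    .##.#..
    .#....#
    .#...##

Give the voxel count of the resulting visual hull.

full grid |V| = 343
step 1: project along z, AND mask (17/49) → |grid| = 119
step 2: project along y, AND mask (34/49) → |grid| = 81
step 3: project along x, AND mask (22/49) → |grid| = 38

|visual hull| = 38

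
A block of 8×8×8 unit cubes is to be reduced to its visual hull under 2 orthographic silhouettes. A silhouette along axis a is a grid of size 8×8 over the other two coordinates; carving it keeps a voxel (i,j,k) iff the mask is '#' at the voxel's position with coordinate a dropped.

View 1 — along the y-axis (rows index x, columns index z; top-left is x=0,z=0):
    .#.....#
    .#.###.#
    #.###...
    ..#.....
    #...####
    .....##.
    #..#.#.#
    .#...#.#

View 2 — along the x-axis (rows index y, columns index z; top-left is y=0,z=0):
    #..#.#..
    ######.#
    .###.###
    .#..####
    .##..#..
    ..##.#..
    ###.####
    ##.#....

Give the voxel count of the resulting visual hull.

125 voxels

initial block: 8^3 = 512
step 1: project along y, AND mask (26/64) → |grid| = 208
step 2: project along x, AND mask (37/64) → |grid| = 125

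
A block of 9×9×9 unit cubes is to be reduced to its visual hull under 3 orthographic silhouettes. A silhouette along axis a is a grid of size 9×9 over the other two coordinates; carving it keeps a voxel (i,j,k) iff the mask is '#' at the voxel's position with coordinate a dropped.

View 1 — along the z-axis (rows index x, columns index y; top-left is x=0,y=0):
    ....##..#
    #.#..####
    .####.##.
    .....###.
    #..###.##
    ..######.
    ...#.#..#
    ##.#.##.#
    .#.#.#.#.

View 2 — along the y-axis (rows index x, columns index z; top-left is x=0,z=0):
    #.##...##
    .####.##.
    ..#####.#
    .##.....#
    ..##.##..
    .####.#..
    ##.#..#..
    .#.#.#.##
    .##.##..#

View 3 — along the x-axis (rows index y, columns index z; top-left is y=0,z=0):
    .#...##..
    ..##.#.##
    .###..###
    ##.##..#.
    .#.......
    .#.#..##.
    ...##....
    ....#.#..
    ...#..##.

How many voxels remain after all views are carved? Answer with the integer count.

initial block: 9^3 = 729
step 1: project along z, AND mask (43/81) → |grid| = 387
step 2: project along y, AND mask (43/81) → |grid| = 212
step 3: project along x, AND mask (31/81) → |grid| = 90

90 voxels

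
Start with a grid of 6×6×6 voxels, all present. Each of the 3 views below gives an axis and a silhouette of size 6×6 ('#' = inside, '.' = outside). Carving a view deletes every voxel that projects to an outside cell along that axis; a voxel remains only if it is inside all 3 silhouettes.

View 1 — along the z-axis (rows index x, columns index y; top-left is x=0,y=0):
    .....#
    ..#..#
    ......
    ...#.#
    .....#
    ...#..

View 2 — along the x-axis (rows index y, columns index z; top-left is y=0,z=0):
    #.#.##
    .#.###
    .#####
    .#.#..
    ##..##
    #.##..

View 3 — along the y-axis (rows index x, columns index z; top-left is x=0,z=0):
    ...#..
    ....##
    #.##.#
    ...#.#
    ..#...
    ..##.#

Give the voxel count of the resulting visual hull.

before carving: 216 voxels (6×6×6)
V1 z: intersect with XY mask (7 set) -- 42 left
V2 x: intersect with YZ mask (22 set) -- 21 left
V3 y: intersect with XZ mask (13 set) -- 7 left

|visual hull| = 7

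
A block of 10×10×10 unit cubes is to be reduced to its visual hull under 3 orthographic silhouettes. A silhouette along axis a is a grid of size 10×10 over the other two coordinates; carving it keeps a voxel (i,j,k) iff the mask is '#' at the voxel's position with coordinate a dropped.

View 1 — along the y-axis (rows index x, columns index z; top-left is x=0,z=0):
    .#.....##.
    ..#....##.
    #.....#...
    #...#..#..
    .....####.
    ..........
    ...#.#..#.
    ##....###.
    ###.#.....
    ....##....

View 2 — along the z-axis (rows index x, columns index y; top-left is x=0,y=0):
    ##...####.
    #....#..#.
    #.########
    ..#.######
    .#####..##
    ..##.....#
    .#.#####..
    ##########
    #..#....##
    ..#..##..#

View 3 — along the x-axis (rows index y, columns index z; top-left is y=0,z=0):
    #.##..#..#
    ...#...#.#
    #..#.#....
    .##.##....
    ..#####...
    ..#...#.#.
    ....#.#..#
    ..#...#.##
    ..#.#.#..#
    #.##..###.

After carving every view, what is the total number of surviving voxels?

67 voxels

full grid |V| = 1000
  1. axis=1 (XZ plane), |mask|=29  ⇒  voxels=290
  2. axis=2 (XY plane), |mask|=59  ⇒  voxels=186
  3. axis=0 (YZ plane), |mask|=40  ⇒  voxels=67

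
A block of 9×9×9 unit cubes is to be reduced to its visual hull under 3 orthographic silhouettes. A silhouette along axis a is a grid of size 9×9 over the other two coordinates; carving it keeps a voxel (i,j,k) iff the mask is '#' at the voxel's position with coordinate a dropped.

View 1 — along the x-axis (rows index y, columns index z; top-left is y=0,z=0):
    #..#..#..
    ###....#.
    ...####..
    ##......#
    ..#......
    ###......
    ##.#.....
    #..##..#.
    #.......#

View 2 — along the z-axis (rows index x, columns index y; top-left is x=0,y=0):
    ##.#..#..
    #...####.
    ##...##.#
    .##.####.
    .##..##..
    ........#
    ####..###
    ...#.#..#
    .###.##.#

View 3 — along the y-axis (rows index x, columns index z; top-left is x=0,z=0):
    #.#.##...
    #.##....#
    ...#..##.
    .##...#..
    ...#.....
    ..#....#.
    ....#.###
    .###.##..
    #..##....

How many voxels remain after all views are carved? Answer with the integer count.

before carving: 729 voxels (9×9×9)
[1] x-view keeps 27 columns → grid now 243
[2] z-view keeps 41 columns → grid now 127
[3] y-view keeps 29 columns → grid now 46

voxel count = 46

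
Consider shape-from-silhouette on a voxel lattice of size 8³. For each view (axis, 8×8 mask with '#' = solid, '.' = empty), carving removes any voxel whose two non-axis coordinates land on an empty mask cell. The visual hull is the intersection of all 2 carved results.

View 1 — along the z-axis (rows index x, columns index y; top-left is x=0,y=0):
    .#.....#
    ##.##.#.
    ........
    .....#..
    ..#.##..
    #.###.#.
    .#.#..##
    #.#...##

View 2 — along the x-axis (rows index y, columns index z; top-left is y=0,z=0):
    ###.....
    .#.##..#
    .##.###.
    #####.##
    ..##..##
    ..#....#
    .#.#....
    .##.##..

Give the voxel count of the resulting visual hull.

93 voxels

start: 8×8×8 = 512 voxels
step 1: project along z, AND mask (24/64) → |grid| = 192
step 2: project along x, AND mask (31/64) → |grid| = 93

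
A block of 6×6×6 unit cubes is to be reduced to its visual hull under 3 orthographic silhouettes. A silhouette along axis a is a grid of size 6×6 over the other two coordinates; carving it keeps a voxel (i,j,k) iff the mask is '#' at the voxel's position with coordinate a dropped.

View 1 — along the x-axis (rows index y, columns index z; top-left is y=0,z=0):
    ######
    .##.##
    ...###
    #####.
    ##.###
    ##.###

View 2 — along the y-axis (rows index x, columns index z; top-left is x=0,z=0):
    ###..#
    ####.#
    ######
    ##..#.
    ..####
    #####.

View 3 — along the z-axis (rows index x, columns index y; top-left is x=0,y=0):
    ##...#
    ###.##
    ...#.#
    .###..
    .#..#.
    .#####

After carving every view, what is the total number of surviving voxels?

voxel count = 68

full grid |V| = 216
V1 x: intersect with YZ mask (28 set) -- 168 left
V2 y: intersect with XZ mask (27 set) -- 124 left
V3 z: intersect with XY mask (20 set) -- 68 left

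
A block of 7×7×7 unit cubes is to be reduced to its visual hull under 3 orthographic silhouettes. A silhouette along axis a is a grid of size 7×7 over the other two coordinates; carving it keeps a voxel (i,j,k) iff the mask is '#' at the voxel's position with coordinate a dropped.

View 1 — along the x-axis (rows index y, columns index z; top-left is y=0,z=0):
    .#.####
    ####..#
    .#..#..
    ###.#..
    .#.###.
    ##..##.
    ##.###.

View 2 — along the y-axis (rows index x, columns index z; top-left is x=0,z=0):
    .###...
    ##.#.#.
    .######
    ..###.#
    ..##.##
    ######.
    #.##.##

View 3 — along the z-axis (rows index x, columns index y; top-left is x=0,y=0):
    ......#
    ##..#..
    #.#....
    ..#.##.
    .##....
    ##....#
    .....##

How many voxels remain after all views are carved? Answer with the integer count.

voxel count = 43

start: 7×7×7 = 343 voxels
  1. axis=0 (YZ plane), |mask|=29  ⇒  voxels=203
  2. axis=1 (XZ plane), |mask|=32  ⇒  voxels=126
  3. axis=2 (XY plane), |mask|=16  ⇒  voxels=43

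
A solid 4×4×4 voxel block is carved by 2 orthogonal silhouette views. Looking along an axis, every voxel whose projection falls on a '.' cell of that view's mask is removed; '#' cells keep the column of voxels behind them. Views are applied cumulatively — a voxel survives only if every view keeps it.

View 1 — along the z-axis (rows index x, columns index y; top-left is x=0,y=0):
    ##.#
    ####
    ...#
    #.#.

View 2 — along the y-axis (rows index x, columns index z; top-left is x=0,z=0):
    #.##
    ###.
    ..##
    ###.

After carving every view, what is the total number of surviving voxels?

remaining voxels: 29

before carving: 64 voxels (4×4×4)
carve view 1 (along z, XY-mask fill 10/16): 40 voxels remain
carve view 2 (along y, XZ-mask fill 11/16): 29 voxels remain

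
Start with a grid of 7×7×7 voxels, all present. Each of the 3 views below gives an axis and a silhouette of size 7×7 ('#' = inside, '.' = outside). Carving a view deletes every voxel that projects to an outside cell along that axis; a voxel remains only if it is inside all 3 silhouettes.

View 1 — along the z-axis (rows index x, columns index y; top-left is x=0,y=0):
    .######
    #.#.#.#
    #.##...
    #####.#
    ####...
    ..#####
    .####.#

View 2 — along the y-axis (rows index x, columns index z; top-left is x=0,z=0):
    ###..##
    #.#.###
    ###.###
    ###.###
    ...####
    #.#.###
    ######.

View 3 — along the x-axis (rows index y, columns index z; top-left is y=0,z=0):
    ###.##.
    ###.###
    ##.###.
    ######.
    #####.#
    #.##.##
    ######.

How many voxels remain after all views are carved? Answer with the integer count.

140 voxels

initial block: 7^3 = 343
after view 1 [z-axis, 33 of 49 cells solid] → remaining = 231
after view 2 [y-axis, 37 of 49 cells solid] → remaining = 175
after view 3 [x-axis, 39 of 49 cells solid] → remaining = 140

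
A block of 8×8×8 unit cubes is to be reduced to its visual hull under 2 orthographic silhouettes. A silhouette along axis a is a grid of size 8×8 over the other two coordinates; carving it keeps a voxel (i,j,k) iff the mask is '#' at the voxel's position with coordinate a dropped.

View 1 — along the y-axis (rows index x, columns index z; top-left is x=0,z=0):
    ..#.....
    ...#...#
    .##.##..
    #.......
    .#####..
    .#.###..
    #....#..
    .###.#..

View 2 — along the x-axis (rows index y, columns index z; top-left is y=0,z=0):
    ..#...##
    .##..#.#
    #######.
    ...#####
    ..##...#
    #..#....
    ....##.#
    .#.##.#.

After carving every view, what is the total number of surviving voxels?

remaining voxels: 89

initial block: 8^3 = 512
after view 1 [y-axis, 23 of 64 cells solid] → remaining = 184
after view 2 [x-axis, 31 of 64 cells solid] → remaining = 89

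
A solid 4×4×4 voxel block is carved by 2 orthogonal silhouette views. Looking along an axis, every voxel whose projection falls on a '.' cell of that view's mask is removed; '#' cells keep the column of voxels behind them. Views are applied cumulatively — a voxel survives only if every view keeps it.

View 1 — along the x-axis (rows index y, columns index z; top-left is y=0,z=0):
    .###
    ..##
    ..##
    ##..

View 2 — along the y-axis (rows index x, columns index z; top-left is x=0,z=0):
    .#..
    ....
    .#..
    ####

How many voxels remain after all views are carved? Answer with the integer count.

|visual hull| = 13

before carving: 64 voxels (4×4×4)
step 1: project along x, AND mask (9/16) → |grid| = 36
step 2: project along y, AND mask (6/16) → |grid| = 13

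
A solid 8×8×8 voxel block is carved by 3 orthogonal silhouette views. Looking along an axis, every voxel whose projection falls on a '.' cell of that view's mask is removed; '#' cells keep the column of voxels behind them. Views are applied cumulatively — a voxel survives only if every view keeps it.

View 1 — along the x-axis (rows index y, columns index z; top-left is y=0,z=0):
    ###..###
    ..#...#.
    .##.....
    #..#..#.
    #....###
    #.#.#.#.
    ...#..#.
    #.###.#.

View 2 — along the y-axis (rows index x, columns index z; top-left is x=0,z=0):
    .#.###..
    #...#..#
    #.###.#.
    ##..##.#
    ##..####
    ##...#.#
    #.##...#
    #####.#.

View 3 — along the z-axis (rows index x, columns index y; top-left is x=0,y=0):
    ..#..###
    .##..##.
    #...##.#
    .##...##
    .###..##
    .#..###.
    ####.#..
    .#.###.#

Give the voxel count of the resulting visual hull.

remaining voxels: 61

before carving: 512 voxels (8×8×8)
  1. axis=0 (YZ plane), |mask|=28  ⇒  voxels=224
  2. axis=1 (XZ plane), |mask|=37  ⇒  voxels=123
  3. axis=2 (XY plane), |mask|=35  ⇒  voxels=61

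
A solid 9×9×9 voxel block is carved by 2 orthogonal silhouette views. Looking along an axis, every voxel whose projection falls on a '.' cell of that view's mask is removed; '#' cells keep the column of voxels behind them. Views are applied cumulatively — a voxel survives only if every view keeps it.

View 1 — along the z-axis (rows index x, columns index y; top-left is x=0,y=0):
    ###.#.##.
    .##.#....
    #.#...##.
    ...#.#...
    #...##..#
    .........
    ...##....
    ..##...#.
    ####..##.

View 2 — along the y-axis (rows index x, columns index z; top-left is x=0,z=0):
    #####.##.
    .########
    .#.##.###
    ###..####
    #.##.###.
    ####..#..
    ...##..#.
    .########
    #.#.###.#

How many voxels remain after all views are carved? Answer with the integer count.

full grid |V| = 729
after view 1 [z-axis, 30 of 81 cells solid] → remaining = 270
after view 2 [y-axis, 56 of 81 cells solid] → remaining = 194

voxel count = 194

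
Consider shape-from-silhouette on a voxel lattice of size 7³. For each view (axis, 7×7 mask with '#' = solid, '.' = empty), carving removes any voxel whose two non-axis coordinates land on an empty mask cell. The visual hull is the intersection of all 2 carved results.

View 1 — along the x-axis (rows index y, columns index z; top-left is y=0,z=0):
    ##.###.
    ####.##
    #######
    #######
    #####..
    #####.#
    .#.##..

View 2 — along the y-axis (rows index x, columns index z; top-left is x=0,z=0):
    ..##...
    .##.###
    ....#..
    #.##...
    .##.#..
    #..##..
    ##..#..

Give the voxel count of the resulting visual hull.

remaining voxels: 118

full grid |V| = 343
step 1: project along x, AND mask (39/49) → |grid| = 273
step 2: project along y, AND mask (20/49) → |grid| = 118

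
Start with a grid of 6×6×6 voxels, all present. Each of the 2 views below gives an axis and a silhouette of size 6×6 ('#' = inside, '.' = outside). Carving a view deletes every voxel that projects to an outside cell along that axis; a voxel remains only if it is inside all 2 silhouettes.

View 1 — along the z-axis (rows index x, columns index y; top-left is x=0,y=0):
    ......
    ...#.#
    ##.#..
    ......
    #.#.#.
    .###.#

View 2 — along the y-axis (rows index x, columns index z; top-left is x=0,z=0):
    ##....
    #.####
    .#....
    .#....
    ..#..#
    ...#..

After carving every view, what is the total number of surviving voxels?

23 voxels

full grid |V| = 216
V1 z: intersect with XY mask (12 set) -- 72 left
V2 y: intersect with XZ mask (12 set) -- 23 left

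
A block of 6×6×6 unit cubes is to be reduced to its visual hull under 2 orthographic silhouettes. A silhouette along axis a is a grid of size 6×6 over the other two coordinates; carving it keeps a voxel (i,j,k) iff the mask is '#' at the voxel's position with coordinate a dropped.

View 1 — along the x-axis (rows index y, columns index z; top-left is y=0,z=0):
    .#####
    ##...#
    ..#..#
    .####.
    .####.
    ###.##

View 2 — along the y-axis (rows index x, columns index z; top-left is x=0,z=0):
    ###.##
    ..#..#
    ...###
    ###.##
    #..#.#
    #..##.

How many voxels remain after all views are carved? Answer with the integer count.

initial block: 6^3 = 216
  1. axis=0 (YZ plane), |mask|=23  ⇒  voxels=138
  2. axis=1 (XZ plane), |mask|=21  ⇒  voxels=78

voxel count = 78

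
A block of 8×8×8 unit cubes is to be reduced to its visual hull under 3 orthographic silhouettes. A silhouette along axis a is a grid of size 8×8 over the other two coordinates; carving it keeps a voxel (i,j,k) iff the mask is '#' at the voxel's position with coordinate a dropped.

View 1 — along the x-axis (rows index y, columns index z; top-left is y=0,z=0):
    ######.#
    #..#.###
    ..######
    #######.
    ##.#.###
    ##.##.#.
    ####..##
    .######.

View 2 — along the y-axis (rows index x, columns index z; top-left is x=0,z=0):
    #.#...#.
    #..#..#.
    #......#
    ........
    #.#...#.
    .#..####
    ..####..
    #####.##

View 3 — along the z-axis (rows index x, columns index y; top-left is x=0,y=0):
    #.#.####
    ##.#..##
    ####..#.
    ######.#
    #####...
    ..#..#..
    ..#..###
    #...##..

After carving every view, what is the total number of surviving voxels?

full grid |V| = 512
after view 1 [x-axis, 48 of 64 cells solid] → remaining = 384
after view 2 [y-axis, 27 of 64 cells solid] → remaining = 163
after view 3 [z-axis, 37 of 64 cells solid] → remaining = 80

remaining voxels: 80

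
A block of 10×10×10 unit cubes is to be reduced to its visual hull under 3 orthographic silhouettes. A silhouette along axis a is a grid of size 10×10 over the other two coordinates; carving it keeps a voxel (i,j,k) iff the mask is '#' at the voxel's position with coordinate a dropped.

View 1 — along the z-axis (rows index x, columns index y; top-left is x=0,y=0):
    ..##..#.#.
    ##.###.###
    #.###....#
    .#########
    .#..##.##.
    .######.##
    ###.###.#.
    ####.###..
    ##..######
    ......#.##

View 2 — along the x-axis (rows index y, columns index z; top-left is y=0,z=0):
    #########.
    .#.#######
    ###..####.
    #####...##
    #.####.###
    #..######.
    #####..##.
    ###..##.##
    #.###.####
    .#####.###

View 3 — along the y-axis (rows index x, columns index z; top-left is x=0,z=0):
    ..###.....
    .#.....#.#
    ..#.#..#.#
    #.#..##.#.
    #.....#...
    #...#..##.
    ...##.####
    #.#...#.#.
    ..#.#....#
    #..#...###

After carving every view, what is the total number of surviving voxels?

remaining voxels: 201

full grid |V| = 1000
  1. axis=2 (XY plane), |mask|=64  ⇒  voxels=640
  2. axis=0 (YZ plane), |mask|=76  ⇒  voxels=486
  3. axis=1 (XZ plane), |mask|=39  ⇒  voxels=201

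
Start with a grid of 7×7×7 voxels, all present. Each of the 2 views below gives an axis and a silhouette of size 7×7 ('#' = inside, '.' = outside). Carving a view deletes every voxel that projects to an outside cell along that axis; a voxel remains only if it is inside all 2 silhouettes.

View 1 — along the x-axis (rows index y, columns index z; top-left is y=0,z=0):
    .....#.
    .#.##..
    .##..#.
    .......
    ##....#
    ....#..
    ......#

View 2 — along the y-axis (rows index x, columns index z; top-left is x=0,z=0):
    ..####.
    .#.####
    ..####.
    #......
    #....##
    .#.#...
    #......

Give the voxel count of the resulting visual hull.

full grid |V| = 343
  1. axis=0 (YZ plane), |mask|=12  ⇒  voxels=84
  2. axis=1 (XZ plane), |mask|=20  ⇒  voxels=33

|visual hull| = 33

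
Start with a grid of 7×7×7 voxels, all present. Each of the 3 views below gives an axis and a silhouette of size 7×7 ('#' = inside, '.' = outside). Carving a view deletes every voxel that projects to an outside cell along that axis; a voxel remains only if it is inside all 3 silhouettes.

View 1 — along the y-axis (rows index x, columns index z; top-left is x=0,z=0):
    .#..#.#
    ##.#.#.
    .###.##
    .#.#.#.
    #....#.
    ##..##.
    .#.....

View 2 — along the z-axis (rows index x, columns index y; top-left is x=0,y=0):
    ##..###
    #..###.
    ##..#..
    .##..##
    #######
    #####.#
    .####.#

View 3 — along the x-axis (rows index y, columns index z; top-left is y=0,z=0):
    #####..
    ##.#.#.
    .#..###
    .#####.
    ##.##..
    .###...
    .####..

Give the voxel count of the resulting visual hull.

voxel count = 64

before carving: 343 voxels (7×7×7)
carve view 1 (along y, XZ-mask fill 22/49): 154 voxels remain
carve view 2 (along z, XY-mask fill 34/49): 101 voxels remain
carve view 3 (along x, YZ-mask fill 29/49): 64 voxels remain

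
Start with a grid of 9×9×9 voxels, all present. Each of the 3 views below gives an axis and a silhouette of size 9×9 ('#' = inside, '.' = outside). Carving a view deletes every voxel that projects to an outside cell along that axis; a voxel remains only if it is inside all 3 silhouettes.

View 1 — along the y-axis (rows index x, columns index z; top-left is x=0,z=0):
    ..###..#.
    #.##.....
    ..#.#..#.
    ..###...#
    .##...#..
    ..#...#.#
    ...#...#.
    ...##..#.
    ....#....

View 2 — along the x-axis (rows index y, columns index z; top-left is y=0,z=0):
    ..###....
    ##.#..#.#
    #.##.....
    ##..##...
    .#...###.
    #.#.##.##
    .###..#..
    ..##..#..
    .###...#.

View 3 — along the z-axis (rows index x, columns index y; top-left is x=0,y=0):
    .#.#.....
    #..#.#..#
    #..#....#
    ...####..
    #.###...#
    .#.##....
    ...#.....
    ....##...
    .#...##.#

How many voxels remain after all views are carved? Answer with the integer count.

|visual hull| = 34

initial block: 9^3 = 729
[1] y-view keeps 26 columns → grid now 234
[2] x-view keeps 36 columns → grid now 114
[3] z-view keeps 28 columns → grid now 34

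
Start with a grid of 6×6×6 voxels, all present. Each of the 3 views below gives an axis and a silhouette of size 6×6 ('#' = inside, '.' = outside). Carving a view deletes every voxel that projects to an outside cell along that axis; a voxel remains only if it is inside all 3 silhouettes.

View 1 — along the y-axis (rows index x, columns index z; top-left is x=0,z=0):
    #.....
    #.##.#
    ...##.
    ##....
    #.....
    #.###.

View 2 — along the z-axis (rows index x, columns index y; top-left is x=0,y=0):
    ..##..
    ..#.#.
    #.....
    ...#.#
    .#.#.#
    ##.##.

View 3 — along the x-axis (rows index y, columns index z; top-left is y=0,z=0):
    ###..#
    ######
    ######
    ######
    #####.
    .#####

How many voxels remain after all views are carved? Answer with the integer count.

|visual hull| = 28

start: 6×6×6 = 216 voxels
after view 1 [y-axis, 14 of 36 cells solid] → remaining = 84
after view 2 [z-axis, 14 of 36 cells solid] → remaining = 35
after view 3 [x-axis, 32 of 36 cells solid] → remaining = 28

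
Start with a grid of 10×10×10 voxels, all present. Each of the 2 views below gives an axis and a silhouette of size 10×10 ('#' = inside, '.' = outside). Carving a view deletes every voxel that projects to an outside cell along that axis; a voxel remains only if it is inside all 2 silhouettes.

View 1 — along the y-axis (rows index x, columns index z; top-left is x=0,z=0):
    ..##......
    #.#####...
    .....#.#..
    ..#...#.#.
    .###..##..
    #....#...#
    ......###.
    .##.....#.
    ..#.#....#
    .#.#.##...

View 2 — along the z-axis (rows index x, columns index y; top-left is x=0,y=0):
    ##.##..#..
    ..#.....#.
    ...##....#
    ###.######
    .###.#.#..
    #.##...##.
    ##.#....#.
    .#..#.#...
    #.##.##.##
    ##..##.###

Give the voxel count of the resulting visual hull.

165 voxels

full grid |V| = 1000
after view 1 [y-axis, 34 of 100 cells solid] → remaining = 340
after view 2 [z-axis, 50 of 100 cells solid] → remaining = 165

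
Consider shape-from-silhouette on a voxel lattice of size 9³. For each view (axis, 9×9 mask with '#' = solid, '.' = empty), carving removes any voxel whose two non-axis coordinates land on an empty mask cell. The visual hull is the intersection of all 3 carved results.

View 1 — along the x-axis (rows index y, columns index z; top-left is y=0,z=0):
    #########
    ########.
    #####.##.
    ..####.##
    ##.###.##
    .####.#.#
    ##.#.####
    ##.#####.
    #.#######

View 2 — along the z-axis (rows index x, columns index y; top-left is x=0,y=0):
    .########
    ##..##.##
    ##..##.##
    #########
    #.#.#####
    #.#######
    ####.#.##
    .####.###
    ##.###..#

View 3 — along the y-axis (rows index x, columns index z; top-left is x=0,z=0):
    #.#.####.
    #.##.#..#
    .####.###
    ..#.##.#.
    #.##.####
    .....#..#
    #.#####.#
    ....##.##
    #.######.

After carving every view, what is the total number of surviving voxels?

274 voxels

start: 9×9×9 = 729 voxels
  1. axis=0 (YZ plane), |mask|=65  ⇒  voxels=585
  2. axis=2 (XY plane), |mask|=64  ⇒  voxels=464
  3. axis=1 (XZ plane), |mask|=49  ⇒  voxels=274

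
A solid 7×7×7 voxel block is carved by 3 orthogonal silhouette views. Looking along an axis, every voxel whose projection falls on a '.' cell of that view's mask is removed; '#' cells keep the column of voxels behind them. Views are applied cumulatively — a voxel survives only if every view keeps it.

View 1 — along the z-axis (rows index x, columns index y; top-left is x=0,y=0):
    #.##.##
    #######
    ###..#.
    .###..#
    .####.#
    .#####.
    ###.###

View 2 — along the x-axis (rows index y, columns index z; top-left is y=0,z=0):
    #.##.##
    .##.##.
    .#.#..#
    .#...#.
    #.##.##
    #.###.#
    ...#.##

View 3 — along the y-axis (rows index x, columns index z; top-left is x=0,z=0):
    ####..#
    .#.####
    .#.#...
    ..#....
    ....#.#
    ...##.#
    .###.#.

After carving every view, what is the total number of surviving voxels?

voxel count = 67

before carving: 343 voxels (7×7×7)
step 1: project along z, AND mask (36/49) → |grid| = 252
step 2: project along x, AND mask (27/49) → |grid| = 135
step 3: project along y, AND mask (22/49) → |grid| = 67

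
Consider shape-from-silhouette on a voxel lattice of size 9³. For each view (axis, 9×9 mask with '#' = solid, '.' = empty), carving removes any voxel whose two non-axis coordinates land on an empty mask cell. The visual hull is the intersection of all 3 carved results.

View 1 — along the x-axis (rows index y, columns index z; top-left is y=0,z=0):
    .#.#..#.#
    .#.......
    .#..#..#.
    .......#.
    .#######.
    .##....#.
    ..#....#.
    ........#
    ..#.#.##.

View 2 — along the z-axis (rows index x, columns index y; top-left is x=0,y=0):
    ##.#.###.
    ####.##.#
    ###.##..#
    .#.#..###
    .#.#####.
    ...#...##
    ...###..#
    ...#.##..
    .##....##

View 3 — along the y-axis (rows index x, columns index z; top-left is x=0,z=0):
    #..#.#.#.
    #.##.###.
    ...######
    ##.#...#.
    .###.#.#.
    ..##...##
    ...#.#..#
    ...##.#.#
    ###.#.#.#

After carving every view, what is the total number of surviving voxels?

58 voxels

before carving: 729 voxels (9×9×9)
carve view 1 (along x, YZ-mask fill 26/81): 234 voxels remain
carve view 2 (along z, XY-mask fill 44/81): 112 voxels remain
carve view 3 (along y, XZ-mask fill 42/81): 58 voxels remain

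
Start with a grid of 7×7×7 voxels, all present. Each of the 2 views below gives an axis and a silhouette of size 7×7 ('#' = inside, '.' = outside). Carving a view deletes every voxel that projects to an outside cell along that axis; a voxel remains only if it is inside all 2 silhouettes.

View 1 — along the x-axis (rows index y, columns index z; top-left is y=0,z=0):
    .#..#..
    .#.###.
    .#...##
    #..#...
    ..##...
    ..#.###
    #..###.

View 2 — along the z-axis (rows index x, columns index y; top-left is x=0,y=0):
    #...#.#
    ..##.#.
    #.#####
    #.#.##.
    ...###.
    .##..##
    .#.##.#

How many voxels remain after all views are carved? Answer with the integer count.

remaining voxels: 80

full grid |V| = 343
after view 1 [x-axis, 21 of 49 cells solid] → remaining = 147
after view 2 [z-axis, 27 of 49 cells solid] → remaining = 80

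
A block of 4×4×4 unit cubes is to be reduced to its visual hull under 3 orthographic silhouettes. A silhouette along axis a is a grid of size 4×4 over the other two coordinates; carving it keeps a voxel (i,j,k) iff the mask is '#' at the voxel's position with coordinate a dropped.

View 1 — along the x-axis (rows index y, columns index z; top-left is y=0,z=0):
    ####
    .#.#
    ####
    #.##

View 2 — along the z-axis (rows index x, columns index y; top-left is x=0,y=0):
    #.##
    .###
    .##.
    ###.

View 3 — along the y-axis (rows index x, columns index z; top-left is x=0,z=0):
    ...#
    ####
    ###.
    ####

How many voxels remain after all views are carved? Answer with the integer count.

before carving: 64 voxels (4×4×4)
V1 x: intersect with YZ mask (13 set) -- 52 left
V2 z: intersect with XY mask (11 set) -- 36 left
V3 y: intersect with XZ mask (12 set) -- 26 left

remaining voxels: 26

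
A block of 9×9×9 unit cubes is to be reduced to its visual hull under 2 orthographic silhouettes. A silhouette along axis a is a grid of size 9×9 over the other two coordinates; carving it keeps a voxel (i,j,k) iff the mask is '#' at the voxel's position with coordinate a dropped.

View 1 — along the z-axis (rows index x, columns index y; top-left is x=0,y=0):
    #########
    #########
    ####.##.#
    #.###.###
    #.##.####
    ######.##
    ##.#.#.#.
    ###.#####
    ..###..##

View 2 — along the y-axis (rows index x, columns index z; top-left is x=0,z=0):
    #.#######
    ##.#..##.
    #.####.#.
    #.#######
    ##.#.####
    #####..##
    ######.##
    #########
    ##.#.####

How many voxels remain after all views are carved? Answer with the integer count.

remaining voxels: 467

before carving: 729 voxels (9×9×9)
after view 1 [z-axis, 65 of 81 cells solid] → remaining = 585
after view 2 [y-axis, 65 of 81 cells solid] → remaining = 467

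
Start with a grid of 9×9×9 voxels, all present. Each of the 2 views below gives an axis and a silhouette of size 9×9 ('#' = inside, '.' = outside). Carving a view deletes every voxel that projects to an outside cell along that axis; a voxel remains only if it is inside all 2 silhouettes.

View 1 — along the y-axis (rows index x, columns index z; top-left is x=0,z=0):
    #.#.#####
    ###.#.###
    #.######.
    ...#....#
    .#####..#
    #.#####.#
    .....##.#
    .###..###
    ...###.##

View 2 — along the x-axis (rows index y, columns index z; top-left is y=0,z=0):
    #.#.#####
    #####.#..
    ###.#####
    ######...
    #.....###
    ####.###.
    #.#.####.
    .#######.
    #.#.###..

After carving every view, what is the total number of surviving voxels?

305 voxels

before carving: 729 voxels (9×9×9)
[1] y-view keeps 50 columns → grid now 450
[2] x-view keeps 56 columns → grid now 305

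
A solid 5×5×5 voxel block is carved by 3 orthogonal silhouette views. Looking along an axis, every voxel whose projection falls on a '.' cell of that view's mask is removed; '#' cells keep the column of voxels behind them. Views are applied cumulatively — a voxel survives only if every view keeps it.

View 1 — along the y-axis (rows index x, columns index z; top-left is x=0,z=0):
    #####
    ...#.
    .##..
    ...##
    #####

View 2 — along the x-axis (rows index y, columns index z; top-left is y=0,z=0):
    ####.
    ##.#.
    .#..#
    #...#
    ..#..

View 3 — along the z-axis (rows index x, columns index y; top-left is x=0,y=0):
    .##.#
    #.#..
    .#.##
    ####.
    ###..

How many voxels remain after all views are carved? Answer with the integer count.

start: 5×5×5 = 125 voxels
carve view 1 (along y, XZ-mask fill 15/25): 75 voxels remain
carve view 2 (along x, YZ-mask fill 12/25): 35 voxels remain
carve view 3 (along z, XY-mask fill 15/25): 22 voxels remain

remaining voxels: 22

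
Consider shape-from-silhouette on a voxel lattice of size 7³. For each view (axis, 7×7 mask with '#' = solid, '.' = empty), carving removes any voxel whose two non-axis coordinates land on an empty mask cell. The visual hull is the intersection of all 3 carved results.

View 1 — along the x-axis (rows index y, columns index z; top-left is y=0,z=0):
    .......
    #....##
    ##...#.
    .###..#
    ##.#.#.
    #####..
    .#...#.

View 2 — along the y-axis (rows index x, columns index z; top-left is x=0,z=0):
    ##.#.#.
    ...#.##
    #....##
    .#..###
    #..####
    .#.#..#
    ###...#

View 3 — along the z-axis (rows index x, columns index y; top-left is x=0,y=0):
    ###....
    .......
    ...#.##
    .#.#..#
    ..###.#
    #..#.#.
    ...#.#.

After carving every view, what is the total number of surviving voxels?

remaining voxels: 33

initial block: 7^3 = 343
carve view 1 (along x, YZ-mask fill 21/49): 147 voxels remain
carve view 2 (along y, XZ-mask fill 26/49): 84 voxels remain
carve view 3 (along z, XY-mask fill 18/49): 33 voxels remain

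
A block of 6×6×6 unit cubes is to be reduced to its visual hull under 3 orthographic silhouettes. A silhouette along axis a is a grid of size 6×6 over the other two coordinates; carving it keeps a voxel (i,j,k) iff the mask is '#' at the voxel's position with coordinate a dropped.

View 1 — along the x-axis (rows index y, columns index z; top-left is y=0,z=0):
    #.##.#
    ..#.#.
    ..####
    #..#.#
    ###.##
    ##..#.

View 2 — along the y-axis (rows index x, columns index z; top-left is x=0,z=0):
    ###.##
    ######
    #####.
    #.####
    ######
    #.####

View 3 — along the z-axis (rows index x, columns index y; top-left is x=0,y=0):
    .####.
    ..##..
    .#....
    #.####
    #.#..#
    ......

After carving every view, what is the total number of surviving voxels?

before carving: 216 voxels (6×6×6)
  1. axis=0 (YZ plane), |mask|=21  ⇒  voxels=126
  2. axis=1 (XZ plane), |mask|=32  ⇒  voxels=115
  3. axis=2 (XY plane), |mask|=15  ⇒  voxels=49

voxel count = 49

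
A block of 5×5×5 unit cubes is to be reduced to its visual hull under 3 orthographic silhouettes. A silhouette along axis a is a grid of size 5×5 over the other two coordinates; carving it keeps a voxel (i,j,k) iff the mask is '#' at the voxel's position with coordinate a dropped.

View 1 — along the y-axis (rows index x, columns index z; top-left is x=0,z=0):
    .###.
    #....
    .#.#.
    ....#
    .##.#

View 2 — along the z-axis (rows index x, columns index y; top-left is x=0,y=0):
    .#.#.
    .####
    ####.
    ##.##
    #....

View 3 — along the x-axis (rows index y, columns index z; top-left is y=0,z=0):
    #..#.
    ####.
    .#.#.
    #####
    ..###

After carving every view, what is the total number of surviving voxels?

remaining voxels: 17

before carving: 125 voxels (5×5×5)
after view 1 [y-axis, 10 of 25 cells solid] → remaining = 50
after view 2 [z-axis, 15 of 25 cells solid] → remaining = 25
after view 3 [x-axis, 16 of 25 cells solid] → remaining = 17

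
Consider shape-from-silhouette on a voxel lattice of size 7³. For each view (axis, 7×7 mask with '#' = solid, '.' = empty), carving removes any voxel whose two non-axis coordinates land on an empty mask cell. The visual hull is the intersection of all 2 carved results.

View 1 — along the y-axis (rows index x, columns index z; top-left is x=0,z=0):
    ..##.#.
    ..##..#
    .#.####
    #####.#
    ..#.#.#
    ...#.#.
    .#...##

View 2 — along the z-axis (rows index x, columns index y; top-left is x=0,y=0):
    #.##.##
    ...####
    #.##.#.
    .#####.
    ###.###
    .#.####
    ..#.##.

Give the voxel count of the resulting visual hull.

114 voxels

initial block: 7^3 = 343
after view 1 [y-axis, 25 of 49 cells solid] → remaining = 175
after view 2 [z-axis, 32 of 49 cells solid] → remaining = 114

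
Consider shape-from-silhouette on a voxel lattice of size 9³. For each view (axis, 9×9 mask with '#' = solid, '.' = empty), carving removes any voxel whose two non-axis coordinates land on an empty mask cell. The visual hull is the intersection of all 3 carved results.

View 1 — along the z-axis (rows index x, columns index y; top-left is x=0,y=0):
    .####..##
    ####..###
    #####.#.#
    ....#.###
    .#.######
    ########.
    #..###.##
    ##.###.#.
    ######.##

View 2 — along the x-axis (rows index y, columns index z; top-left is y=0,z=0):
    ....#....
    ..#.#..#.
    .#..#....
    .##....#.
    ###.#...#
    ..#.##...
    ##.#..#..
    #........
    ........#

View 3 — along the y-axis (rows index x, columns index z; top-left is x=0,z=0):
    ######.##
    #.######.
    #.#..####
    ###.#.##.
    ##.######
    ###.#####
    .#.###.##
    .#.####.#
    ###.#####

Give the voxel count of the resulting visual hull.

117 voxels

before carving: 729 voxels (9×9×9)
V1 z: intersect with XY mask (59 set) -- 531 left
V2 x: intersect with YZ mask (23 set) -- 151 left
V3 y: intersect with XZ mask (63 set) -- 117 left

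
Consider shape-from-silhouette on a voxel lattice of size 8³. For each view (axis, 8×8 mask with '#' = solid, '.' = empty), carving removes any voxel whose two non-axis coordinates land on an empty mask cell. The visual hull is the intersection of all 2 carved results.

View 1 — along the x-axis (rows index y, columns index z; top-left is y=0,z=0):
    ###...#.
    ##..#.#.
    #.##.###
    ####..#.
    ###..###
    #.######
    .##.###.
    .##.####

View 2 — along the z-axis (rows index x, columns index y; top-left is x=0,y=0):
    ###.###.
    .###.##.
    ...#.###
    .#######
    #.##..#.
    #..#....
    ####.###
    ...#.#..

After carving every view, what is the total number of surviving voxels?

remaining voxels: 199

initial block: 8^3 = 512
step 1: project along x, AND mask (43/64) → |grid| = 344
step 2: project along z, AND mask (37/64) → |grid| = 199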